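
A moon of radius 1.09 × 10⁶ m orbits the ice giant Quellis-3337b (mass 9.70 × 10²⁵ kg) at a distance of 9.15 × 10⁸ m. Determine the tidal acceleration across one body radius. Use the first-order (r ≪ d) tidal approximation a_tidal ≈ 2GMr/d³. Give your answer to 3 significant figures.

1.84 × 10⁻⁵ m/s²

Differencing GM/(d−r)² and GM/d² to first order in r/d gives 2GMr/d³.
Δg = 2GMr/d³
   = 2 × (6.674 × 10⁻¹¹) × (9.70 × 10²⁵) × (1.09 × 10⁶) / (9.15 × 10⁸)³
   = 1.84 × 10⁻⁵ m/s²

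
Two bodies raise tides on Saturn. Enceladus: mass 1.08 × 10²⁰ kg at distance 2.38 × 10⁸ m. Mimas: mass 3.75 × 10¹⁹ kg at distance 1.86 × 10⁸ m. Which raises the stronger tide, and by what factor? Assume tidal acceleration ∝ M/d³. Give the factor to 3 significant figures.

Enceladus, by a factor of ≈ 1.37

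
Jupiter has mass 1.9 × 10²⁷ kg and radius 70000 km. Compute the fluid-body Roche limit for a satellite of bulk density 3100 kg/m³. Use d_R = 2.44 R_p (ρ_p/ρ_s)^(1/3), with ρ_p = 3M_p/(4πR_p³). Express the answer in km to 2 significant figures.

1.3 × 10⁵ km

ρ_p = 3M_p/(4πR_p³) = 3 × (1.9 × 10²⁷) / (4π × (7.0 × 10⁷ m)³) = 1300 kg/m³
d_R = 2.44 × 70000 km × (1300/3100)^(1/3)
    = 1.3 × 10⁵ km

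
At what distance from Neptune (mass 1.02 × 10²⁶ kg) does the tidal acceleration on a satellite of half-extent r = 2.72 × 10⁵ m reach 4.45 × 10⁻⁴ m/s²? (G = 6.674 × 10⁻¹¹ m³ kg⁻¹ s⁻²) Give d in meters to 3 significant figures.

2GMr/d³ = a_tidal  ⇒  d = (2GMr / a_tidal)^(1/3)
d = (2 × 6.674×10⁻¹¹ × (1.02 × 10²⁶) × (2.72 × 10⁵) / (4.45 × 10⁻⁴))^(1/3)
  = 2.03 × 10⁸ m

2.03 × 10⁸ m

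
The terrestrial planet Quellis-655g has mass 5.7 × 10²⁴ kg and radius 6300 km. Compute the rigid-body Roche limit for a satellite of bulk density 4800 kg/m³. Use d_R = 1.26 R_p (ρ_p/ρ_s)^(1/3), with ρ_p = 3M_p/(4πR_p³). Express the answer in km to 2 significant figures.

8300 km

ρ_p = 3M_p/(4πR_p³) = 3 × (5.7 × 10²⁴) / (4π × (6.3 × 10⁶ m)³) = 5400 kg/m³
d_R = 1.26 × 6300 km × (5400/4800)^(1/3)
    = 8300 km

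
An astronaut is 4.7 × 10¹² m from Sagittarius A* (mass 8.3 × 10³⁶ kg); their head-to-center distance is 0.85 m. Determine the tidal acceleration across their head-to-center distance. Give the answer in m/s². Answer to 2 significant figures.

9.1 × 10⁻¹² m/s²

Differencing GM/(d−r)² and GM/d² to first order in r/d gives 2GMr/d³.
a_tidal = 2GMr/d³
        = 2 × (6.674 × 10⁻¹¹) × (8.3 × 10³⁶) × (0.85) / (4.7 × 10¹²)³
        = 9.1 × 10⁻¹² m/s²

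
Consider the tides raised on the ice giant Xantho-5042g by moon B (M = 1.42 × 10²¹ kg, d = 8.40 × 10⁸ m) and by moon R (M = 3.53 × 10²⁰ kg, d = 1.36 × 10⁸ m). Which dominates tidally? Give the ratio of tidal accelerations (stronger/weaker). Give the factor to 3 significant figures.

Moon R, by a factor of ≈ 58.6

Compare M/d³ for the two perturbers:
Moon B: (1.42 × 10²¹) / (8.40 × 10⁸)³ = 2.396 × 10⁻⁶
Moon R: (3.53 × 10²⁰) / (1.36 × 10⁸)³ = 1.403 × 10⁻⁴
Ratio (larger/smaller) = 58.6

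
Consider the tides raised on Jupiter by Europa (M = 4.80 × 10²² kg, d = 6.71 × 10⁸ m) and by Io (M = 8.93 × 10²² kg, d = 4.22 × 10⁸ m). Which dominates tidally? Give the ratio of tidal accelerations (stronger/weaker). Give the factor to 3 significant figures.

Tidal acceleration ∝ M/d³, so compare M/d³ for each.
Europa: (4.80 × 10²²) / (6.71 × 10⁸)³ = 1.589 × 10⁻⁴
Io: (8.93 × 10²²) / (4.22 × 10⁸)³ = 1.188 × 10⁻³
Ratio (larger/smaller) = 7.48

Io, by a factor of ≈ 7.48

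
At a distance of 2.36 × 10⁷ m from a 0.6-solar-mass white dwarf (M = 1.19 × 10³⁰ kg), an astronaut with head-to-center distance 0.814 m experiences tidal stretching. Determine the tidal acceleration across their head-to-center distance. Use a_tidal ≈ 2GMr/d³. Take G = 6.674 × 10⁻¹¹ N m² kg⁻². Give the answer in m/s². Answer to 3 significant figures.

9.84 × 10⁻³ m/s²

The tidal stretch is the gradient of GM/d² times the body's extent r, hence the 1/d³ dependence.
Δg = 2GMr/d³
   = 2 × (6.674 × 10⁻¹¹) × (1.19 × 10³⁰) × (0.814) / (2.36 × 10⁷)³
   = 9.84 × 10⁻³ m/s²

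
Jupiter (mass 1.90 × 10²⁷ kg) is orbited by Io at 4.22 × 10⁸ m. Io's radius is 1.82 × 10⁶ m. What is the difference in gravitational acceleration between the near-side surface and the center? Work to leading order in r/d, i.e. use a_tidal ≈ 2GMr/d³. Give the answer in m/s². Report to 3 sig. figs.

Δg = 2GMr/d³
   = 2 × (6.674 × 10⁻¹¹) × (1.90 × 10²⁷) × (1.82 × 10⁶) / (4.22 × 10⁸)³
   = 6.14 × 10⁻³ m/s²

6.14 × 10⁻³ m/s²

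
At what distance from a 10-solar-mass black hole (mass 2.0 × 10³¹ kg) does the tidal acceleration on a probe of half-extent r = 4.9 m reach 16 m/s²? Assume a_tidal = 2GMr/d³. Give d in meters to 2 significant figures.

2GMr/d³ = a_tidal  ⇒  d = (2GMr / a_tidal)^(1/3)
d = (2 × 6.674×10⁻¹¹ × (2.0 × 10³¹) × (4.9) / (16))^(1/3)
  = 9.4 × 10⁶ m

9.4 × 10⁶ m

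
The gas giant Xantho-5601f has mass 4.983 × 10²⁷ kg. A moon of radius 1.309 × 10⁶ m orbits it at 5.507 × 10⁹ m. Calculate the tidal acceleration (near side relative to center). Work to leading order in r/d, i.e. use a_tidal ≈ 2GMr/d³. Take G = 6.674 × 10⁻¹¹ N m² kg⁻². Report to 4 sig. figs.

a_tidal = 2GMr/d³
        = 2 × (6.674 × 10⁻¹¹) × (4.983 × 10²⁷) × (1.309 × 10⁶) / (5.507 × 10⁹)³
        = 5.213 × 10⁻⁶ m/s²

5.213 × 10⁻⁶ m/s²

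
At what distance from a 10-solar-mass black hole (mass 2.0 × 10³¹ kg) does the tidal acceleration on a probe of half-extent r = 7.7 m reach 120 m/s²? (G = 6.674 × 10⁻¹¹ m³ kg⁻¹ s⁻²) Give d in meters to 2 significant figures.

5.6 × 10⁶ m

2GMr/d³ = a_tidal  ⇒  d = (2GMr / a_tidal)^(1/3)
d = (2 × 6.674×10⁻¹¹ × (2.0 × 10³¹) × (7.7) / (120))^(1/3)
  = 5.6 × 10⁶ m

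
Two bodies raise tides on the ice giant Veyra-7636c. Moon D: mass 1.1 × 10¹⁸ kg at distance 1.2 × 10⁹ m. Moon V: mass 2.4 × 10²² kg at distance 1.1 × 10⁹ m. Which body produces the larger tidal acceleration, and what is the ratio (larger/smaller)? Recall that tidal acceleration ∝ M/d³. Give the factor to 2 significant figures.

The tide-raising term goes as M/d³ (the gradient of a 1/d² field).
Moon D: (1.1 × 10¹⁸) / (1.2 × 10⁹)³ = 6.366 × 10⁻¹⁰
Moon V: (2.4 × 10²²) / (1.1 × 10⁹)³ = 1.803 × 10⁻⁵
Ratio (larger/smaller) = 28000

Moon V, by a factor of ≈ 28000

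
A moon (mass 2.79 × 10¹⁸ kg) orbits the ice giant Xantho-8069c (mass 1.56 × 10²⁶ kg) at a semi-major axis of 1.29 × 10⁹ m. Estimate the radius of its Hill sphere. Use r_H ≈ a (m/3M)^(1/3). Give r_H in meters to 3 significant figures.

2.34 × 10⁶ m

r_H ≈ a (m/3M)^(1/3)
    = (1.29 × 10⁹) × (2.79 × 10¹⁸ / (3 × 1.56 × 10²⁶))^(1/3)
    = 2.34 × 10⁶ m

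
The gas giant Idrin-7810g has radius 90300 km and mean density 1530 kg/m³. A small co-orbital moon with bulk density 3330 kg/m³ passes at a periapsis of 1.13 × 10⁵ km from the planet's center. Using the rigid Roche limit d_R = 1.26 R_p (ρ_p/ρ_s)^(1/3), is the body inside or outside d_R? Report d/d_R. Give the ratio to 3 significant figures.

d_R = 1.26 × (90300 km) × (1530/3330)^(1/3) = 87800 km
d/d_R = (1.13 × 10⁵) / (87800) = 1.29
Since d/d_R > 1, the body is outside the Roche limit.

outside; d/d_R ≈ 1.29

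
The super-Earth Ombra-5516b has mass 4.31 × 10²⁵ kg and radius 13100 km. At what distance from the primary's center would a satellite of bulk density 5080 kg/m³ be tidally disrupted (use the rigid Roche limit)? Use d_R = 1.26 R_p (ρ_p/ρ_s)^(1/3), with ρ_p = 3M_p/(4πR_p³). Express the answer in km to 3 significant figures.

ρ_p = 3M_p/(4πR_p³) = 3 × (4.31 × 10²⁵) / (4π × (1.31 × 10⁷ m)³) = 4580 kg/m³
d_R = 1.26 × 13100 km × (4580/5080)^(1/3)
    = 15900 km

15900 km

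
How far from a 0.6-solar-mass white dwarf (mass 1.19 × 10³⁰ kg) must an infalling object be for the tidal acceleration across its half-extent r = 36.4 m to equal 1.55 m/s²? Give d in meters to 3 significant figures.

2GMr/d³ = a_tidal  ⇒  d = (2GMr / a_tidal)^(1/3)
d = (2 × 6.674×10⁻¹¹ × (1.19 × 10³⁰) × (36.4) / (1.55))^(1/3)
  = 1.55 × 10⁷ m

1.55 × 10⁷ m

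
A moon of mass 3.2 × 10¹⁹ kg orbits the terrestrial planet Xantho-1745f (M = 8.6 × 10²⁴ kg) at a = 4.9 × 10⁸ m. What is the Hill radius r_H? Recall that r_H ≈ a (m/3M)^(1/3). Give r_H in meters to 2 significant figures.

5.3 × 10⁶ m

r_H ≈ a (m/3M)^(1/3)
    = (4.9 × 10⁸) × (3.2 × 10¹⁹ / (3 × 8.6 × 10²⁴))^(1/3)
    = 5.3 × 10⁶ m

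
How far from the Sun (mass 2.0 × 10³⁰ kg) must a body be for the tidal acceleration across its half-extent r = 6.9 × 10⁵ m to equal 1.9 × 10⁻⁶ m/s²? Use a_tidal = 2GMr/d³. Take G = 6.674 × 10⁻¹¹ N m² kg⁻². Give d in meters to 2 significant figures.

4.6 × 10¹⁰ m

2GMr/d³ = a_tidal  ⇒  d = (2GMr / a_tidal)^(1/3)
d = (2 × 6.674×10⁻¹¹ × (2.0 × 10³⁰) × (6.9 × 10⁵) / (1.9 × 10⁻⁶))^(1/3)
  = 4.6 × 10¹⁰ m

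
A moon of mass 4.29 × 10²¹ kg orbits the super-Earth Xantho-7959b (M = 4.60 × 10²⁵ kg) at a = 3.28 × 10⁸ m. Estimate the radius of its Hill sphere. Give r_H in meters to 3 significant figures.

1.03 × 10⁷ m

r_H ≈ a (m/3M)^(1/3)
    = (3.28 × 10⁸) × (4.29 × 10²¹ / (3 × 4.60 × 10²⁵))^(1/3)
    = 1.03 × 10⁷ m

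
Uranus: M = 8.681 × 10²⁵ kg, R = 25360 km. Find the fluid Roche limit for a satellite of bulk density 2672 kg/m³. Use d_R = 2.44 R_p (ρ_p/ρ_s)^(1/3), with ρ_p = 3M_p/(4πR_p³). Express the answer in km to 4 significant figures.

ρ_p = 3M_p/(4πR_p³) = 3 × (8.681 × 10²⁵) / (4π × (2.536 × 10⁷ m)³) = 1271 kg/m³
d_R = 2.44 × 25360 km × (1271/2672)^(1/3)
    = 48300 km

48300 km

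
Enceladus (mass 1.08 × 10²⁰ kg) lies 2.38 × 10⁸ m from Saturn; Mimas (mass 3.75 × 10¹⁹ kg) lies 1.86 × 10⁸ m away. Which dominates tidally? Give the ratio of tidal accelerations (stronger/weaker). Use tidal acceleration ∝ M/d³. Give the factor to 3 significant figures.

Tidal acceleration ∝ M/d³, so compare M/d³ for each.
Enceladus: (1.08 × 10²⁰) / (2.38 × 10⁸)³ = 8.011 × 10⁻⁶
Mimas: (3.75 × 10¹⁹) / (1.86 × 10⁸)³ = 5.828 × 10⁻⁶
Ratio (larger/smaller) = 1.37

Enceladus, by a factor of ≈ 1.37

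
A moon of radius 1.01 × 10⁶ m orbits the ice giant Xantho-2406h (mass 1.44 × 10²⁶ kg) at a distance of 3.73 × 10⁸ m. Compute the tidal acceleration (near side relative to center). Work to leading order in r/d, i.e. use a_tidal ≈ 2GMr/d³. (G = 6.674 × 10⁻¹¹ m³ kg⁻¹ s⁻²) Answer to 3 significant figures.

3.74 × 10⁻⁴ m/s²

Differencing GM/(d−r)² and GM/d² to first order in r/d gives 2GMr/d³.
Δg = 2GMr/d³
   = 2 × (6.674 × 10⁻¹¹) × (1.44 × 10²⁶) × (1.01 × 10⁶) / (3.73 × 10⁸)³
   = 3.74 × 10⁻⁴ m/s²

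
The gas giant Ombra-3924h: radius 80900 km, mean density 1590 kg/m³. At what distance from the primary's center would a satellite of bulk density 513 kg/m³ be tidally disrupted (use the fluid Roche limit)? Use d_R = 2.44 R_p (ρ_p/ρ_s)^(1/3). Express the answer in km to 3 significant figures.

2.88 × 10⁵ km

d_R = 2.44 × 80900 km × (1590/513)^(1/3)
    = 2.88 × 10⁵ km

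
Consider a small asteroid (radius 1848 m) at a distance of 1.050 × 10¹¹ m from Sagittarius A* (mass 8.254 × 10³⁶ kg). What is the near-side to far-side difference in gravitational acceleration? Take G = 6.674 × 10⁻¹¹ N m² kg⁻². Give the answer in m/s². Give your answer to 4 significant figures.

Δa = 4GMr/d³
   = 4 × (6.674 × 10⁻¹¹) × (8.254 × 10³⁶) × (1848) / (1.050 × 10¹¹)³
   = 3.518 × 10⁻³ m/s²

3.518 × 10⁻³ m/s²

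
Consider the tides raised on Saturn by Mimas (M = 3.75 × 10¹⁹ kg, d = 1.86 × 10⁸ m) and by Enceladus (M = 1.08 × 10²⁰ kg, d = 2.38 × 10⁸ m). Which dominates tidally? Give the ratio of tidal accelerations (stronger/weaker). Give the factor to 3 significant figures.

Enceladus, by a factor of ≈ 1.37

Compare M/d³ for the two perturbers:
Mimas: (3.75 × 10¹⁹) / (1.86 × 10⁸)³ = 5.828 × 10⁻⁶
Enceladus: (1.08 × 10²⁰) / (2.38 × 10⁸)³ = 8.011 × 10⁻⁶
Ratio (larger/smaller) = 1.37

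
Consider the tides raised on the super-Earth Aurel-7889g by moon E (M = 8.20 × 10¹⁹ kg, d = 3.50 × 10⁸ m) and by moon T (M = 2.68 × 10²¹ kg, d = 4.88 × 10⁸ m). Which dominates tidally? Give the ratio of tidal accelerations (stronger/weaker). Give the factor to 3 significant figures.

The tide-raising term goes as M/d³ (the gradient of a 1/d² field).
Moon E: (8.20 × 10¹⁹) / (3.50 × 10⁸)³ = 1.913 × 10⁻⁶
Moon T: (2.68 × 10²¹) / (4.88 × 10⁸)³ = 2.306 × 10⁻⁵
Ratio (larger/smaller) = 12.1

Moon T, by a factor of ≈ 12.1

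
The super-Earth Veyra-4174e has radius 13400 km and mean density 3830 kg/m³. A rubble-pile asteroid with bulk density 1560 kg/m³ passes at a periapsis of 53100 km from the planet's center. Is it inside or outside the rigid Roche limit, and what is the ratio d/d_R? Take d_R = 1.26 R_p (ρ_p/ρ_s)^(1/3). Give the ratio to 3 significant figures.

d_R = 1.26 × (13400 km) × (3830/1560)^(1/3) = 22780 km
d/d_R = (53100) / (22780) = 2.33
Since d/d_R > 1, the body is outside the Roche limit.

outside; d/d_R ≈ 2.33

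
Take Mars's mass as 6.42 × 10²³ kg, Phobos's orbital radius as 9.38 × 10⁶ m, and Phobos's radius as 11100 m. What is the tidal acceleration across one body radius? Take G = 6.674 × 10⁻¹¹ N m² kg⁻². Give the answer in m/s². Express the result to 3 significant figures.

1.15 × 10⁻³ m/s²

The tidal stretch is the gradient of GM/d² times the body's extent r, hence the 1/d³ dependence.
Δa = 2GMr/d³
   = 2 × (6.674 × 10⁻¹¹) × (6.42 × 10²³) × (11100) / (9.38 × 10⁶)³
   = 1.15 × 10⁻³ m/s²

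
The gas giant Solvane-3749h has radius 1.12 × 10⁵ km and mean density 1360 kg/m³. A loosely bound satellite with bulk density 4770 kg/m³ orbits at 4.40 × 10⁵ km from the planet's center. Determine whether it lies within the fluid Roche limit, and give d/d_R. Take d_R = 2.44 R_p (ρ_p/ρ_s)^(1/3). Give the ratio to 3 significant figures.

d_R = 2.44 × (1.12 × 10⁵ km) × (1360/4770)^(1/3) = 1.799 × 10⁵ km
d/d_R = (4.40 × 10⁵) / (1.799 × 10⁵) = 2.45
Since d/d_R > 1, the body is outside the Roche limit.

outside; d/d_R ≈ 2.45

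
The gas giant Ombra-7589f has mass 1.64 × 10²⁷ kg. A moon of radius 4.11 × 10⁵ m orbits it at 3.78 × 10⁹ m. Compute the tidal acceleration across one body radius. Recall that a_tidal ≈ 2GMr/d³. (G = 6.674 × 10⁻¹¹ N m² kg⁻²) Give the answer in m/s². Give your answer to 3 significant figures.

Differencing GM/(d−r)² and GM/d² to first order in r/d gives 2GMr/d³.
Δg = 2GMr/d³
   = 2 × (6.674 × 10⁻¹¹) × (1.64 × 10²⁷) × (4.11 × 10⁵) / (3.78 × 10⁹)³
   = 1.67 × 10⁻⁶ m/s²

1.67 × 10⁻⁶ m/s²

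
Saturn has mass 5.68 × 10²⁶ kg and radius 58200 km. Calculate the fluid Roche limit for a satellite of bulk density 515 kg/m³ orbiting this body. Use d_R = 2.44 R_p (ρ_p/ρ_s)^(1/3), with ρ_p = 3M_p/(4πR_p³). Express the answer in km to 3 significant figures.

ρ_p = 3M_p/(4πR_p³) = 3 × (5.68 × 10²⁶) / (4π × (5.82 × 10⁷ m)³) = 688 kg/m³
d_R = 2.44 × 58200 km × (688/515)^(1/3)
    = 1.56 × 10⁵ km

1.56 × 10⁵ km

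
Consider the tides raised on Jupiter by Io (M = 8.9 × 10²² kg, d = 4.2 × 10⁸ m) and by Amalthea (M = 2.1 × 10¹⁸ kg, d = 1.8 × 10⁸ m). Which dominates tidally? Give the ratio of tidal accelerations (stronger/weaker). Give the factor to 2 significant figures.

Io, by a factor of ≈ 3300

Tidal stretch scales as M/d³; compute that for each body.
Io: (8.9 × 10²²) / (4.2 × 10⁸)³ = 1.201 × 10⁻³
Amalthea: (2.1 × 10¹⁸) / (1.8 × 10⁸)³ = 3.601 × 10⁻⁷
Ratio (larger/smaller) = 3300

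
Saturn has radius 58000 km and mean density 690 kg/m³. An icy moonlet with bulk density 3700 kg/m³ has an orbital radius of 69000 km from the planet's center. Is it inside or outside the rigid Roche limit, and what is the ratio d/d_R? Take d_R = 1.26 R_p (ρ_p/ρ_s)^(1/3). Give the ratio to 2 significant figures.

outside; d/d_R ≈ 1.7

d_R = 1.26 × (58000 km) × (690/3700)^(1/3) = 41750 km
d/d_R = (69000) / (41750) = 1.7
Since d/d_R > 1, the body is outside the Roche limit.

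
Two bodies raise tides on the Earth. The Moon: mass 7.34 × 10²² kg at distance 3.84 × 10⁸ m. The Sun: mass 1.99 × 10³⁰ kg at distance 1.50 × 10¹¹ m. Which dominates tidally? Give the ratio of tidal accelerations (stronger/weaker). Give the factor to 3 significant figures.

The Moon, by a factor of ≈ 2.20

Compare M/d³ for the two perturbers:
The Moon: (7.34 × 10²²) / (3.84 × 10⁸)³ = 1.296 × 10⁻³
The Sun: (1.99 × 10³⁰) / (1.50 × 10¹¹)³ = 5.896 × 10⁻⁴
Ratio (larger/smaller) = 2.20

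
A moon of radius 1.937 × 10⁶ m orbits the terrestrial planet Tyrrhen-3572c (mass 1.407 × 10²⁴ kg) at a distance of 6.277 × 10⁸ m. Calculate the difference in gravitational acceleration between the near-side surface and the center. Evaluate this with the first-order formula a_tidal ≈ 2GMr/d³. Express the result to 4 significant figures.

1.471 × 10⁻⁶ m/s²

Since r ≪ d, expand the inverse-square field across one radius to get the leading 2GMr/d³ term.
Δg = 2GMr/d³
   = 2 × (6.674 × 10⁻¹¹) × (1.407 × 10²⁴) × (1.937 × 10⁶) / (6.277 × 10⁸)³
   = 1.471 × 10⁻⁶ m/s²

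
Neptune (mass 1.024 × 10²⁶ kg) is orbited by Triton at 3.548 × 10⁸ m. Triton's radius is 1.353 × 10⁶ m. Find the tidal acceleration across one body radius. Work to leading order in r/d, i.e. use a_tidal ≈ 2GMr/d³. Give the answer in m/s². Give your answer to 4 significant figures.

a_tidal = 2GMr/d³
        = 2 × (6.674 × 10⁻¹¹) × (1.024 × 10²⁶) × (1.353 × 10⁶) / (3.548 × 10⁸)³
        = 4.141 × 10⁻⁴ m/s²

4.141 × 10⁻⁴ m/s²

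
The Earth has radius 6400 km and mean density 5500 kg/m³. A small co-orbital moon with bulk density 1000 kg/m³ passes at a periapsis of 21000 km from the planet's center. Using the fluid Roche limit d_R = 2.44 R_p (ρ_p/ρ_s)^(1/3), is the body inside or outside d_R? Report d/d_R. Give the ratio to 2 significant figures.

d_R = 2.44 × (6400 km) × (5500/1000)^(1/3) = 27560 km
d/d_R = (21000) / (27560) = 0.76
Since d/d_R < 1, the body is inside the Roche limit.

inside; d/d_R ≈ 0.76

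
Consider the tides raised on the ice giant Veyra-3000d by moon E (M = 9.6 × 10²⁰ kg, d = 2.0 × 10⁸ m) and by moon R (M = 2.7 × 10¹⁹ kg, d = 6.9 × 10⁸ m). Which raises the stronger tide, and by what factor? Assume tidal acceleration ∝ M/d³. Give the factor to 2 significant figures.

Compare M/d³ for the two perturbers:
Moon E: (9.6 × 10²⁰) / (2.0 × 10⁸)³ = 1.200 × 10⁻⁴
Moon R: (2.7 × 10¹⁹) / (6.9 × 10⁸)³ = 8.219 × 10⁻⁸
Ratio (larger/smaller) = 1500

Moon E, by a factor of ≈ 1500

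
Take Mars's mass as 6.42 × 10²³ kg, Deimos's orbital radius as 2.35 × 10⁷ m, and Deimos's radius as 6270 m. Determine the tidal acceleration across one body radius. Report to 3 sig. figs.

Δg = 2GMr/d³
   = 2 × (6.674 × 10⁻¹¹) × (6.42 × 10²³) × (6270) / (2.35 × 10⁷)³
   = 4.14 × 10⁻⁵ m/s²

4.14 × 10⁻⁵ m/s²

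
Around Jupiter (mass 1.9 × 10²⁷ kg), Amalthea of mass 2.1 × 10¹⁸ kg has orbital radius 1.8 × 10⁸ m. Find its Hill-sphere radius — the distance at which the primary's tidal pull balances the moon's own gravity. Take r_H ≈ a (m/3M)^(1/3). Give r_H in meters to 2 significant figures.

r_H ≈ a (m/3M)^(1/3)
    = (1.8 × 10⁸) × (2.1 × 10¹⁸ / (3 × 1.9 × 10²⁷))^(1/3)
    = 1.3 × 10⁵ m

1.3 × 10⁵ m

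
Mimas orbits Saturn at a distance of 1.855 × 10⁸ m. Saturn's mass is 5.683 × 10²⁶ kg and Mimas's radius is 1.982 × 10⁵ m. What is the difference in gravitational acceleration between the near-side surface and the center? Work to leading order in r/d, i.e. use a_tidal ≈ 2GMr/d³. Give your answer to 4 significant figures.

2.355 × 10⁻³ m/s²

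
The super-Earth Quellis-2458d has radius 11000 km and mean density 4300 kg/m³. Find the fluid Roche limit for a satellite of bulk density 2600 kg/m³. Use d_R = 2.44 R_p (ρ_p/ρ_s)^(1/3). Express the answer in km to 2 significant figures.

d_R = 2.44 × 11000 km × (4300/2600)^(1/3)
    = 32000 km

32000 km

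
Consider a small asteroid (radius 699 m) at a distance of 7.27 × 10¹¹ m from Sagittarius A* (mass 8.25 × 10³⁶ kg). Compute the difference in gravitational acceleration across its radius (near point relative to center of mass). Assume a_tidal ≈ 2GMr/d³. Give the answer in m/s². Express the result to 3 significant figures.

Δa = 2GMr/d³
   = 2 × (6.674 × 10⁻¹¹) × (8.25 × 10³⁶) × (699) / (7.27 × 10¹¹)³
   = 2.00 × 10⁻⁶ m/s²

2.00 × 10⁻⁶ m/s²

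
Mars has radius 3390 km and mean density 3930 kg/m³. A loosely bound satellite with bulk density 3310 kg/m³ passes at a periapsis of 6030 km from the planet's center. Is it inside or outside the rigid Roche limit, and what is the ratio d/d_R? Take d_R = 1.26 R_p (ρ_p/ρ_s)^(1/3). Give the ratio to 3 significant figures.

outside; d/d_R ≈ 1.33

d_R = 1.26 × (3390 km) × (3930/3310)^(1/3) = 4523 km
d/d_R = (6030) / (4523) = 1.33
Since d/d_R > 1, the body is outside the Roche limit.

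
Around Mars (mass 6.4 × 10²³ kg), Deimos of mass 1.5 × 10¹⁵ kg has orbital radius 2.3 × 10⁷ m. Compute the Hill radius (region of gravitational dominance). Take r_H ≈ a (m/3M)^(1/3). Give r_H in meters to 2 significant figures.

2.1 × 10⁴ m

r_H ≈ a (m/3M)^(1/3)
    = (2.3 × 10⁷) × (1.5 × 10¹⁵ / (3 × 6.4 × 10²³))^(1/3)
    = 2.1 × 10⁴ m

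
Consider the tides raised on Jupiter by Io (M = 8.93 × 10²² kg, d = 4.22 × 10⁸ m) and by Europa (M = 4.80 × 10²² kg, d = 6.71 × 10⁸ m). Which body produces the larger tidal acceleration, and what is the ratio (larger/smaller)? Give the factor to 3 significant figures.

Io, by a factor of ≈ 7.48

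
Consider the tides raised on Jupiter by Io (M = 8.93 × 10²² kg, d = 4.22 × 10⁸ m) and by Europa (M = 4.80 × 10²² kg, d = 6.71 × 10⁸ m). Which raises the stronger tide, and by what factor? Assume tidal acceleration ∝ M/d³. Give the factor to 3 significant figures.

Io, by a factor of ≈ 7.48

The tide-raising term goes as M/d³ (the gradient of a 1/d² field).
Io: (8.93 × 10²²) / (4.22 × 10⁸)³ = 1.188 × 10⁻³
Europa: (4.80 × 10²²) / (6.71 × 10⁸)³ = 1.589 × 10⁻⁴
Ratio (larger/smaller) = 7.48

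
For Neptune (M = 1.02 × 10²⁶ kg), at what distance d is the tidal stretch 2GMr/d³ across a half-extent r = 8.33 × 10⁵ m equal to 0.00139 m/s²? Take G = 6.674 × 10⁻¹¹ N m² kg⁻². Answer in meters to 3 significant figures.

2.01 × 10⁸ m

2GMr/d³ = a_tidal  ⇒  d = (2GMr / a_tidal)^(1/3)
d = (2 × 6.674×10⁻¹¹ × (1.02 × 10²⁶) × (8.33 × 10⁵) / (0.00139))^(1/3)
  = 2.01 × 10⁸ m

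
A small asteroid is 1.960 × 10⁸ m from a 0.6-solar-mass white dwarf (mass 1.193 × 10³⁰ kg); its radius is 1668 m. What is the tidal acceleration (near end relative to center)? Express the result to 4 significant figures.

The tidal stretch is the gradient of GM/d² times the body's extent r, hence the 1/d³ dependence.
Δa = 2GMr/d³
   = 2 × (6.674 × 10⁻¹¹) × (1.193 × 10³⁰) × (1668) / (1.960 × 10⁸)³
   = 3.528 × 10⁻² m/s²

3.528 × 10⁻² m/s²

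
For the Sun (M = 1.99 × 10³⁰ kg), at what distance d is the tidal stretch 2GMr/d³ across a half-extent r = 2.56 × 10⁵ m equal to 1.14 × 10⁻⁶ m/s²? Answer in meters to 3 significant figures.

3.91 × 10¹⁰ m

2GMr/d³ = a_tidal  ⇒  d = (2GMr / a_tidal)^(1/3)
d = (2 × 6.674×10⁻¹¹ × (1.99 × 10³⁰) × (2.56 × 10⁵) / (1.14 × 10⁻⁶))^(1/3)
  = 3.91 × 10¹⁰ m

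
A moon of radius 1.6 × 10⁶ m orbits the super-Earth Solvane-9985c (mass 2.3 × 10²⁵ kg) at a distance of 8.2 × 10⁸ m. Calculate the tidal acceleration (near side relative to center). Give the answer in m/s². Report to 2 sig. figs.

8.9 × 10⁻⁶ m/s²

Δg = 2GMr/d³
   = 2 × (6.674 × 10⁻¹¹) × (2.3 × 10²⁵) × (1.6 × 10⁶) / (8.2 × 10⁸)³
   = 8.9 × 10⁻⁶ m/s²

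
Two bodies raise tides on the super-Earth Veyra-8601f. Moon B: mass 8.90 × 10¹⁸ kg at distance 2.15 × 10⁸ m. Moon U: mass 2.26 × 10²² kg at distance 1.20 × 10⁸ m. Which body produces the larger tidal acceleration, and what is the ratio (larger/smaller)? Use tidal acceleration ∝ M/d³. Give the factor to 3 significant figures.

The tide-raising term goes as M/d³ (the gradient of a 1/d² field).
Moon B: (8.90 × 10¹⁸) / (2.15 × 10⁸)³ = 8.955 × 10⁻⁷
Moon U: (2.26 × 10²²) / (1.20 × 10⁸)³ = 1.308 × 10⁻²
Ratio (larger/smaller) = 14600

Moon U, by a factor of ≈ 14600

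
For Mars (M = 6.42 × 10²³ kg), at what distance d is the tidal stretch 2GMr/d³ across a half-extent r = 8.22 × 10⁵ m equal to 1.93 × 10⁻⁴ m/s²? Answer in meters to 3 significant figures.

7.15 × 10⁷ m

2GMr/d³ = a_tidal  ⇒  d = (2GMr / a_tidal)^(1/3)
d = (2 × 6.674×10⁻¹¹ × (6.42 × 10²³) × (8.22 × 10⁵) / (1.93 × 10⁻⁴))^(1/3)
  = 7.15 × 10⁷ m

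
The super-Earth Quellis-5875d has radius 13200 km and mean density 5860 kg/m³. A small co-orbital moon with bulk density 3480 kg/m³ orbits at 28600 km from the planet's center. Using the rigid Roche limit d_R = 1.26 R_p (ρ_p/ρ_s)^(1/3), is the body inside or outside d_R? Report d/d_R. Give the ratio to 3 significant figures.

outside; d/d_R ≈ 1.45

d_R = 1.26 × (13200 km) × (5860/3480)^(1/3) = 19790 km
d/d_R = (28600) / (19790) = 1.45
Since d/d_R > 1, the body is outside the Roche limit.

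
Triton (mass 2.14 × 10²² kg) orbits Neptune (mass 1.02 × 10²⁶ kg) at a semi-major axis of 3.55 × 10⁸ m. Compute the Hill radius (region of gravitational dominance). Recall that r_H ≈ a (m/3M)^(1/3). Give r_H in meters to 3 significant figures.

1.46 × 10⁷ m

r_H ≈ a (m/3M)^(1/3)
    = (3.55 × 10⁸) × (2.14 × 10²² / (3 × 1.02 × 10²⁶))^(1/3)
    = 1.46 × 10⁷ m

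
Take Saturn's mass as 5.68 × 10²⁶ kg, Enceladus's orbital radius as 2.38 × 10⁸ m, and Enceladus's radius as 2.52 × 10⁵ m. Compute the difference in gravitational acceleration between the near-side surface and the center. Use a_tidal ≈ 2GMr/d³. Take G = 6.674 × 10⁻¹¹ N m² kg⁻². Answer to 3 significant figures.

a_tidal = 2GMr/d³
        = 2 × (6.674 × 10⁻¹¹) × (5.68 × 10²⁶) × (2.52 × 10⁵) / (2.38 × 10⁸)³
        = 1.42 × 10⁻³ m/s²

1.42 × 10⁻³ m/s²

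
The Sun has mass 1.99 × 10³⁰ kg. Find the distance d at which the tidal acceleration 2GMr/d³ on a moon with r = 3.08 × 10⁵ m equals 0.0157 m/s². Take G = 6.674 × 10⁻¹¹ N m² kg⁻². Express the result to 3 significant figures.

2GMr/d³ = a_tidal  ⇒  d = (2GMr / a_tidal)^(1/3)
d = (2 × 6.674×10⁻¹¹ × (1.99 × 10³⁰) × (3.08 × 10⁵) / (0.0157))^(1/3)
  = 1.73 × 10⁹ m

1.73 × 10⁹ m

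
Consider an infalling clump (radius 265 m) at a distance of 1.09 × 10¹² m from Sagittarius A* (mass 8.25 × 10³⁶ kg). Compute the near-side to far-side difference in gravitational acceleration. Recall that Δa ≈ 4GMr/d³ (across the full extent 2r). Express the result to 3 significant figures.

The field gradient is 2GM/d³; across the full diameter 2r the difference is 4GMr/d³.
a_tidal = 4GMr/d³
        = 4 × (6.674 × 10⁻¹¹) × (8.25 × 10³⁶) × (265) / (1.09 × 10¹²)³
        = 4.51 × 10⁻⁷ m/s²

4.51 × 10⁻⁷ m/s²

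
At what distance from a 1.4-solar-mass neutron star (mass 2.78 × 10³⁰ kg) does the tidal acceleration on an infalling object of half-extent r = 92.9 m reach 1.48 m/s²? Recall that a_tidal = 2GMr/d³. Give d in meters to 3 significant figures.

2GMr/d³ = a_tidal  ⇒  d = (2GMr / a_tidal)^(1/3)
d = (2 × 6.674×10⁻¹¹ × (2.78 × 10³⁰) × (92.9) / (1.48))^(1/3)
  = 2.86 × 10⁷ m

2.86 × 10⁷ m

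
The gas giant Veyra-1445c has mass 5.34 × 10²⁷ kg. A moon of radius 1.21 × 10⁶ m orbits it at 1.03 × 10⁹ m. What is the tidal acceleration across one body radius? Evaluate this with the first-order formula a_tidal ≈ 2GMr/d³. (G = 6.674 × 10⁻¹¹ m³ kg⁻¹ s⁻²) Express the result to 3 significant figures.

7.89 × 10⁻⁴ m/s²

Differencing GM/(d−r)² and GM/d² to first order in r/d gives 2GMr/d³.
a_tidal = 2GMr/d³
        = 2 × (6.674 × 10⁻¹¹) × (5.34 × 10²⁷) × (1.21 × 10⁶) / (1.03 × 10⁹)³
        = 7.89 × 10⁻⁴ m/s²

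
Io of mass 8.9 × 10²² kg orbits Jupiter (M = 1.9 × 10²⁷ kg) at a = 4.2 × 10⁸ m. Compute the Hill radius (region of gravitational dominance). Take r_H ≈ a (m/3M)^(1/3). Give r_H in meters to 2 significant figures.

1.0 × 10⁷ m

r_H ≈ a (m/3M)^(1/3)
    = (4.2 × 10⁸) × (8.9 × 10²² / (3 × 1.9 × 10²⁷))^(1/3)
    = 1.0 × 10⁷ m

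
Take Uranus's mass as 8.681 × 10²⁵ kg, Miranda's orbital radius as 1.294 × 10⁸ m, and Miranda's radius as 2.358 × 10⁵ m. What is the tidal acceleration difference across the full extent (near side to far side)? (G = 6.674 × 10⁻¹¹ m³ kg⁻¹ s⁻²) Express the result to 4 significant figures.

2.522 × 10⁻³ m/s²

The field gradient is 2GM/d³; across the full diameter 2r the difference is 4GMr/d³.
Δg = 4GMr/d³
   = 4 × (6.674 × 10⁻¹¹) × (8.681 × 10²⁵) × (2.358 × 10⁵) / (1.294 × 10⁸)³
   = 2.522 × 10⁻³ m/s²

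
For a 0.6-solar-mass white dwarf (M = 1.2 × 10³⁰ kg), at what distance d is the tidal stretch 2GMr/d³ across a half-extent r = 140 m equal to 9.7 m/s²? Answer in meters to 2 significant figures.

1.3 × 10⁷ m

2GMr/d³ = a_tidal  ⇒  d = (2GMr / a_tidal)^(1/3)
d = (2 × 6.674×10⁻¹¹ × (1.2 × 10³⁰) × (140) / (9.7))^(1/3)
  = 1.3 × 10⁷ m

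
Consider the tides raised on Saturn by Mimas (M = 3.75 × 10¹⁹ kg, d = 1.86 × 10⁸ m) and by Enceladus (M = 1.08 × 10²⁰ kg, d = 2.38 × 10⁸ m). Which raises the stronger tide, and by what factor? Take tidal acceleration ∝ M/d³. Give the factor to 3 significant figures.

Tidal stretch scales as M/d³; compute that for each body.
Mimas: (3.75 × 10¹⁹) / (1.86 × 10⁸)³ = 5.828 × 10⁻⁶
Enceladus: (1.08 × 10²⁰) / (2.38 × 10⁸)³ = 8.011 × 10⁻⁶
Ratio (larger/smaller) = 1.37

Enceladus, by a factor of ≈ 1.37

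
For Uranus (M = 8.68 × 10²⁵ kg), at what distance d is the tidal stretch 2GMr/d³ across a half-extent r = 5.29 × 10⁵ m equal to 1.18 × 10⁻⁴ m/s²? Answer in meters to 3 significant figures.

3.73 × 10⁸ m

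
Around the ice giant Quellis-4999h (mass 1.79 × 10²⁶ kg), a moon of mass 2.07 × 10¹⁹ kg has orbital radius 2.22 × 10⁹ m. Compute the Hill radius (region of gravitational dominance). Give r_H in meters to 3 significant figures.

r_H ≈ a (m/3M)^(1/3)
    = (2.22 × 10⁹) × (2.07 × 10¹⁹ / (3 × 1.79 × 10²⁶))^(1/3)
    = 7.50 × 10⁶ m

7.50 × 10⁶ m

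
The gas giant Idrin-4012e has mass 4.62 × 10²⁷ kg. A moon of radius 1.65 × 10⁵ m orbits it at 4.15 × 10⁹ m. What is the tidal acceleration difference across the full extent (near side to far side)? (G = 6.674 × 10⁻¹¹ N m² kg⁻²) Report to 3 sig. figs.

2.85 × 10⁻⁶ m/s²

The field gradient is 2GM/d³; across the full diameter 2r the difference is 4GMr/d³.
a_tidal = 4GMr/d³
        = 4 × (6.674 × 10⁻¹¹) × (4.62 × 10²⁷) × (1.65 × 10⁵) / (4.15 × 10⁹)³
        = 2.85 × 10⁻⁶ m/s²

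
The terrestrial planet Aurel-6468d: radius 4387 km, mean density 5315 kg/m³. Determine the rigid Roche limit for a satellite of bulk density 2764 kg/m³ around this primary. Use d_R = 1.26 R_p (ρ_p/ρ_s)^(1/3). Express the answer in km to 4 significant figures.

d_R = 1.26 × 4387 km × (5315/2764)^(1/3)
    = 6874 km

6874 km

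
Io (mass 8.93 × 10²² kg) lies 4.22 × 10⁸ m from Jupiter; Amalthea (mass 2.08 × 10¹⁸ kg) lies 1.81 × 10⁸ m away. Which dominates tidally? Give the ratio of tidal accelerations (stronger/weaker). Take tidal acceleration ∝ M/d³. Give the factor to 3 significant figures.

Tidal stretch scales as M/d³; compute that for each body.
Io: (8.93 × 10²²) / (4.22 × 10⁸)³ = 1.188 × 10⁻³
Amalthea: (2.08 × 10¹⁸) / (1.81 × 10⁸)³ = 3.508 × 10⁻⁷
Ratio (larger/smaller) = 3390

Io, by a factor of ≈ 3390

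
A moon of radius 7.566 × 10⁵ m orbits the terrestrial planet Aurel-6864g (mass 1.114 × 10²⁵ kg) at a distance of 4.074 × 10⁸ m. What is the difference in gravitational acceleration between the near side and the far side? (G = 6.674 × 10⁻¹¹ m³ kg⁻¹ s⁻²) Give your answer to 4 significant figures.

a_tidal = 4GMr/d³
        = 4 × (6.674 × 10⁻¹¹) × (1.114 × 10²⁵) × (7.566 × 10⁵) / (4.074 × 10⁸)³
        = 3.328 × 10⁻⁵ m/s²

3.328 × 10⁻⁵ m/s²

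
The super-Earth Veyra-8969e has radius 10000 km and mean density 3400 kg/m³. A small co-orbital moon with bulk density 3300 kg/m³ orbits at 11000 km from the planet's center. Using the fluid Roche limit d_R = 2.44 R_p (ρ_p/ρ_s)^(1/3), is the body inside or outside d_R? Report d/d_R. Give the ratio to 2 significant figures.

inside; d/d_R ≈ 0.45

d_R = 2.44 × (10000 km) × (3400/3300)^(1/3) = 24640 km
d/d_R = (11000) / (24640) = 0.45
Since d/d_R < 1, the body is inside the Roche limit.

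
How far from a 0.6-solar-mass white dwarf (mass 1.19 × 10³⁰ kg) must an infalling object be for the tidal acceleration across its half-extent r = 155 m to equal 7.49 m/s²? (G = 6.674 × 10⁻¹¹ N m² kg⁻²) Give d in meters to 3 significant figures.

2GMr/d³ = a_tidal  ⇒  d = (2GMr / a_tidal)^(1/3)
d = (2 × 6.674×10⁻¹¹ × (1.19 × 10³⁰) × (155) / (7.49))^(1/3)
  = 1.49 × 10⁷ m

1.49 × 10⁷ m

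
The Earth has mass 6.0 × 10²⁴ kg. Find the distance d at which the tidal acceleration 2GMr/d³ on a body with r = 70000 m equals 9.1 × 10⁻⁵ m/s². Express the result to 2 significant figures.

8.5 × 10⁷ m

2GMr/d³ = a_tidal  ⇒  d = (2GMr / a_tidal)^(1/3)
d = (2 × 6.674×10⁻¹¹ × (6.0 × 10²⁴) × (70000) / (9.1 × 10⁻⁵))^(1/3)
  = 8.5 × 10⁷ m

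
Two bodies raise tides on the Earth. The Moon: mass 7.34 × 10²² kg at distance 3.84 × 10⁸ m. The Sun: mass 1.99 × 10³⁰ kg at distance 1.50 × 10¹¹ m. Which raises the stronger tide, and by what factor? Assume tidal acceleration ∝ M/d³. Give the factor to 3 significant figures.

The Moon, by a factor of ≈ 2.20

Tidal stretch scales as M/d³; compute that for each body.
The Moon: (7.34 × 10²²) / (3.84 × 10⁸)³ = 1.296 × 10⁻³
The Sun: (1.99 × 10³⁰) / (1.50 × 10¹¹)³ = 5.896 × 10⁻⁴
Ratio (larger/smaller) = 2.20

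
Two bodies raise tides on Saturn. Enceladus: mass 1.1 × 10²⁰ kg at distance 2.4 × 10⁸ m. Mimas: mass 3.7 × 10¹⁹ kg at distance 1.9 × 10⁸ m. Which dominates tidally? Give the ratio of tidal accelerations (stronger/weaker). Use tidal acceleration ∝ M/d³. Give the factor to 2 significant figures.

Tidal acceleration ∝ M/d³, so compare M/d³ for each.
Enceladus: (1.1 × 10²⁰) / (2.4 × 10⁸)³ = 7.957 × 10⁻⁶
Mimas: (3.7 × 10¹⁹) / (1.9 × 10⁸)³ = 5.394 × 10⁻⁶
Ratio (larger/smaller) = 1.5

Enceladus, by a factor of ≈ 1.5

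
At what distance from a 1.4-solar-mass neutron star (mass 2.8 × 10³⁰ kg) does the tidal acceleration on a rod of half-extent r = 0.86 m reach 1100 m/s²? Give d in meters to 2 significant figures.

2GMr/d³ = a_tidal  ⇒  d = (2GMr / a_tidal)^(1/3)
d = (2 × 6.674×10⁻¹¹ × (2.8 × 10³⁰) × (0.86) / (1100))^(1/3)
  = 6.6 × 10⁵ m

6.6 × 10⁵ m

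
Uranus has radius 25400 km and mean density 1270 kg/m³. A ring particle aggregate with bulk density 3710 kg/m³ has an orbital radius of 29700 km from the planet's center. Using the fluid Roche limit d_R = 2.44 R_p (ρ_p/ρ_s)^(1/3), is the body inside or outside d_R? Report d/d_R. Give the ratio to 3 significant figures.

inside; d/d_R ≈ 0.685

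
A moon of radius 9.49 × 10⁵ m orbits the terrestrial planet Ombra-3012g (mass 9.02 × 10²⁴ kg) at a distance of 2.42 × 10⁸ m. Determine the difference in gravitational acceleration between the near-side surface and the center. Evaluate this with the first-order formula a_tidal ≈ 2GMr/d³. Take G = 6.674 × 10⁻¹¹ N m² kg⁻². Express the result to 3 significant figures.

Since r ≪ d, expand the inverse-square field across one radius to get the leading 2GMr/d³ term.
Δg = 2GMr/d³
   = 2 × (6.674 × 10⁻¹¹) × (9.02 × 10²⁴) × (9.49 × 10⁵) / (2.42 × 10⁸)³
   = 8.06 × 10⁻⁵ m/s²

8.06 × 10⁻⁵ m/s²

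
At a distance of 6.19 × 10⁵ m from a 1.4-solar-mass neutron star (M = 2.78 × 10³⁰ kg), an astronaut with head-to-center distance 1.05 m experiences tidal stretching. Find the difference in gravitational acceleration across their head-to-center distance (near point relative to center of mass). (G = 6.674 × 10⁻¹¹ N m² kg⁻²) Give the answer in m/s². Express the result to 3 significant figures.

a_tidal = 2GMr/d³
        = 2 × (6.674 × 10⁻¹¹) × (2.78 × 10³⁰) × (1.05) / (6.19 × 10⁵)³
        = 1.64 × 10³ m/s²

1.64 × 10³ m/s²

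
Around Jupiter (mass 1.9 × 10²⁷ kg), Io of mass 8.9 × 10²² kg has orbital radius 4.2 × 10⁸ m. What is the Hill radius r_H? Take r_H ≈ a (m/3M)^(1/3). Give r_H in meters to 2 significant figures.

1.0 × 10⁷ m

r_H ≈ a (m/3M)^(1/3)
    = (4.2 × 10⁸) × (8.9 × 10²² / (3 × 1.9 × 10²⁷))^(1/3)
    = 1.0 × 10⁷ m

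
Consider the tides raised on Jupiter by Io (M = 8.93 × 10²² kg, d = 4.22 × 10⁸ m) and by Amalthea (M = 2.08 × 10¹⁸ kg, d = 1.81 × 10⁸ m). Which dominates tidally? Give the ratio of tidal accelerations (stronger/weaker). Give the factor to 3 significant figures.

The tide-raising term goes as M/d³ (the gradient of a 1/d² field).
Io: (8.93 × 10²²) / (4.22 × 10⁸)³ = 1.188 × 10⁻³
Amalthea: (2.08 × 10¹⁸) / (1.81 × 10⁸)³ = 3.508 × 10⁻⁷
Ratio (larger/smaller) = 3390

Io, by a factor of ≈ 3390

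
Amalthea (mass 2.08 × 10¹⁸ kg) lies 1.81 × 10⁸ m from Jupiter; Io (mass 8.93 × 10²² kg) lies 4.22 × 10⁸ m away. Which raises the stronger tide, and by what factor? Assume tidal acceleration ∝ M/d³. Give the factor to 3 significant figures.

Io, by a factor of ≈ 3390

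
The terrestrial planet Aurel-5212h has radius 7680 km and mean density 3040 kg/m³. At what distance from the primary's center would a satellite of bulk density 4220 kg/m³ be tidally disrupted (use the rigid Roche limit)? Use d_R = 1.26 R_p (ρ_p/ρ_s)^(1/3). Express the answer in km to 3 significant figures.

8670 km

d_R = 1.26 × 7680 km × (3040/4220)^(1/3)
    = 8670 km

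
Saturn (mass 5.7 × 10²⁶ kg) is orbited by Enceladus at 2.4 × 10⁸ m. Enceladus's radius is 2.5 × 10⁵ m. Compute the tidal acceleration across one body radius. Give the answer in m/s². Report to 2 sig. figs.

1.4 × 10⁻³ m/s²

a_tidal = 2GMr/d³
        = 2 × (6.674 × 10⁻¹¹) × (5.7 × 10²⁶) × (2.5 × 10⁵) / (2.4 × 10⁸)³
        = 1.4 × 10⁻³ m/s²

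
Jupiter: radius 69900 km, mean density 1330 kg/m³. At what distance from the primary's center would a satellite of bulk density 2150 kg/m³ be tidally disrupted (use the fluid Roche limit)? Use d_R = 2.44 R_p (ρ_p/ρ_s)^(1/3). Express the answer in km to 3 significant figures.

1.45 × 10⁵ km

d_R = 2.44 × 69900 km × (1330/2150)^(1/3)
    = 1.45 × 10⁵ km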